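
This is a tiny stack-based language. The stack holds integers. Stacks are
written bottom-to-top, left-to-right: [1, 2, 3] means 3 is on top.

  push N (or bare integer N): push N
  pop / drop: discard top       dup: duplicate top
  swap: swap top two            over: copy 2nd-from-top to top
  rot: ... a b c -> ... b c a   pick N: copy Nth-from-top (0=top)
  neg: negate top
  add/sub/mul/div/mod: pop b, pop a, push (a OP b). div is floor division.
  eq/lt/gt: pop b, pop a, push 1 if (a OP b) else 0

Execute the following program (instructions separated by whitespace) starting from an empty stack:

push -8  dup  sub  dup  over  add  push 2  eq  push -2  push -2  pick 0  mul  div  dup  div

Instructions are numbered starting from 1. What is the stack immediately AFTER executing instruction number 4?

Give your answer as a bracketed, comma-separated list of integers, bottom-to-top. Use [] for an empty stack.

Answer: [0, 0]

Derivation:
Step 1 ('push -8'): [-8]
Step 2 ('dup'): [-8, -8]
Step 3 ('sub'): [0]
Step 4 ('dup'): [0, 0]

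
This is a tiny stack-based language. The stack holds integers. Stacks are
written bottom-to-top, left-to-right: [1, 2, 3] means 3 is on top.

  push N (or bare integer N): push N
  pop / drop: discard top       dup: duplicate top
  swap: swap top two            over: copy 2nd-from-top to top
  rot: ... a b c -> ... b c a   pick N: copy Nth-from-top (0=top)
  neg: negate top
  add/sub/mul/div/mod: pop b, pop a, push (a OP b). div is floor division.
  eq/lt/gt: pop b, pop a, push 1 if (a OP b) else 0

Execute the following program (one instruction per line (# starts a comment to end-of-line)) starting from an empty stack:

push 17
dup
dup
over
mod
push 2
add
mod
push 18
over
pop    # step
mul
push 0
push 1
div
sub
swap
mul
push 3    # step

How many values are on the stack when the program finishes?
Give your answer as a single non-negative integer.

After 'push 17': stack = [17] (depth 1)
After 'dup': stack = [17, 17] (depth 2)
After 'dup': stack = [17, 17, 17] (depth 3)
After 'over': stack = [17, 17, 17, 17] (depth 4)
After 'mod': stack = [17, 17, 0] (depth 3)
After 'push 2': stack = [17, 17, 0, 2] (depth 4)
After 'add': stack = [17, 17, 2] (depth 3)
After 'mod': stack = [17, 1] (depth 2)
After 'push 18': stack = [17, 1, 18] (depth 3)
After 'over': stack = [17, 1, 18, 1] (depth 4)
After 'pop': stack = [17, 1, 18] (depth 3)
After 'mul': stack = [17, 18] (depth 2)
After 'push 0': stack = [17, 18, 0] (depth 3)
After 'push 1': stack = [17, 18, 0, 1] (depth 4)
After 'div': stack = [17, 18, 0] (depth 3)
After 'sub': stack = [17, 18] (depth 2)
After 'swap': stack = [18, 17] (depth 2)
After 'mul': stack = [306] (depth 1)
After 'push 3': stack = [306, 3] (depth 2)

Answer: 2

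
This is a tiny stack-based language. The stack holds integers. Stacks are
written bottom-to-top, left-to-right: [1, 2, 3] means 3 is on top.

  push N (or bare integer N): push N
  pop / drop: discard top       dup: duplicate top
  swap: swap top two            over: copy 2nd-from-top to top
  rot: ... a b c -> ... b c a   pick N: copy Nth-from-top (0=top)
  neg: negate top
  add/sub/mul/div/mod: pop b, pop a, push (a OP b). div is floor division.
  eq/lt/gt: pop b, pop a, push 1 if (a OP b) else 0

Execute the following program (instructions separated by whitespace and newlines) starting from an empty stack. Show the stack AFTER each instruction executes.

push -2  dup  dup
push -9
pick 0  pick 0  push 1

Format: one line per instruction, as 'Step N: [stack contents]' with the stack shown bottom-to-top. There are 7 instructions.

Step 1: [-2]
Step 2: [-2, -2]
Step 3: [-2, -2, -2]
Step 4: [-2, -2, -2, -9]
Step 5: [-2, -2, -2, -9, -9]
Step 6: [-2, -2, -2, -9, -9, -9]
Step 7: [-2, -2, -2, -9, -9, -9, 1]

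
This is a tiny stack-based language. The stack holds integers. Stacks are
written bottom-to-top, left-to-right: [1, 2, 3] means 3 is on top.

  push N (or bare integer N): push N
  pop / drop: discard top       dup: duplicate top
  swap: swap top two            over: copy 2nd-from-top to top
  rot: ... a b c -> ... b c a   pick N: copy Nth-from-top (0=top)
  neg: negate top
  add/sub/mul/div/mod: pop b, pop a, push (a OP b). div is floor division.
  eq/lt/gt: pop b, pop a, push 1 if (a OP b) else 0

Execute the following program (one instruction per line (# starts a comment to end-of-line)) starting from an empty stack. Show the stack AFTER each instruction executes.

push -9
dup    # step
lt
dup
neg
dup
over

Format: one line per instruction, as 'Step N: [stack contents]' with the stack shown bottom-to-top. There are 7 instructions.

Step 1: [-9]
Step 2: [-9, -9]
Step 3: [0]
Step 4: [0, 0]
Step 5: [0, 0]
Step 6: [0, 0, 0]
Step 7: [0, 0, 0, 0]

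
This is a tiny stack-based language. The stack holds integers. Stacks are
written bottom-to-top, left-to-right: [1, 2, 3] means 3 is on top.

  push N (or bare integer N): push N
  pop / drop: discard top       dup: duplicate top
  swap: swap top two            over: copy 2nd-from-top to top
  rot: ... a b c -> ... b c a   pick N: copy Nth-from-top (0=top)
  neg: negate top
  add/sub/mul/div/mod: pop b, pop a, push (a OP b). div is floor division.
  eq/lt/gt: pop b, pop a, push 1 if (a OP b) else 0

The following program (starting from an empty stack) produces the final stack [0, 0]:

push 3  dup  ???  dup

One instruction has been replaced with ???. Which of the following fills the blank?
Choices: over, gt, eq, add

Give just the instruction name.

Stack before ???: [3, 3]
Stack after ???:  [0]
Checking each choice:
  over: produces [3, 3, 3, 3]
  gt: MATCH
  eq: produces [1, 1]
  add: produces [6, 6]


Answer: gt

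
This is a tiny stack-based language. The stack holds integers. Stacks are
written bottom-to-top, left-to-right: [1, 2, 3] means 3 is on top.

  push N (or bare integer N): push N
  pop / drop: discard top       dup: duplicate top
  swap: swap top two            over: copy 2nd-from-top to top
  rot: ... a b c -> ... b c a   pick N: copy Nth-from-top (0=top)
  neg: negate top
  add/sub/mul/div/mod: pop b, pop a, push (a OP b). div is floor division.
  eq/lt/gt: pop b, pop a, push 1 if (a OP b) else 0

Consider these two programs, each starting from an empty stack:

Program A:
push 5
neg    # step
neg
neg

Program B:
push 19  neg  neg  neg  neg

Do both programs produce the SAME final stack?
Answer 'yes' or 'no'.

Program A trace:
  After 'push 5': [5]
  After 'neg': [-5]
  After 'neg': [5]
  After 'neg': [-5]
Program A final stack: [-5]

Program B trace:
  After 'push 19': [19]
  After 'neg': [-19]
  After 'neg': [19]
  After 'neg': [-19]
  After 'neg': [19]
Program B final stack: [19]
Same: no

Answer: no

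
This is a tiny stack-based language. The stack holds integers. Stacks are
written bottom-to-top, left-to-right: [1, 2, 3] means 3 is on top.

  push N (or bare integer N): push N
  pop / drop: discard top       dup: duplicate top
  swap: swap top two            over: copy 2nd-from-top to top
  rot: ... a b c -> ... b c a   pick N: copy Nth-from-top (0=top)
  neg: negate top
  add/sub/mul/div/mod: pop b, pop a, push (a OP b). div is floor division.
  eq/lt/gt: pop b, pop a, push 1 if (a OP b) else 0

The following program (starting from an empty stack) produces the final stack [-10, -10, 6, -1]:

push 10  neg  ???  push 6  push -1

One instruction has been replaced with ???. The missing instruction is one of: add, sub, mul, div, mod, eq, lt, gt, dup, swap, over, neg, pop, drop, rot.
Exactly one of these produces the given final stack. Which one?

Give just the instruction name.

Stack before ???: [-10]
Stack after ???:  [-10, -10]
The instruction that transforms [-10] -> [-10, -10] is: dup

Answer: dup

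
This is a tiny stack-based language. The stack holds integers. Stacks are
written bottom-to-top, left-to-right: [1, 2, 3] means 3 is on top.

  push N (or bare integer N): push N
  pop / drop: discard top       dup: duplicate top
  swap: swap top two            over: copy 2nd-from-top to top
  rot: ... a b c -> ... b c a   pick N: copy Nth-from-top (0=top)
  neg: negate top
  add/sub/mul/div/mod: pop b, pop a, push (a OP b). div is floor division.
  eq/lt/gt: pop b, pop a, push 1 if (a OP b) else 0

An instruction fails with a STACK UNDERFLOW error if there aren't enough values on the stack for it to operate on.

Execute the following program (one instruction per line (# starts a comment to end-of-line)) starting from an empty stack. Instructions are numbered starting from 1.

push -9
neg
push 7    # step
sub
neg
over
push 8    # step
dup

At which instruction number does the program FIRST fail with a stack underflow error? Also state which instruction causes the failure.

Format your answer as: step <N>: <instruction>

Step 1 ('push -9'): stack = [-9], depth = 1
Step 2 ('neg'): stack = [9], depth = 1
Step 3 ('push 7'): stack = [9, 7], depth = 2
Step 4 ('sub'): stack = [2], depth = 1
Step 5 ('neg'): stack = [-2], depth = 1
Step 6 ('over'): needs 2 value(s) but depth is 1 — STACK UNDERFLOW

Answer: step 6: over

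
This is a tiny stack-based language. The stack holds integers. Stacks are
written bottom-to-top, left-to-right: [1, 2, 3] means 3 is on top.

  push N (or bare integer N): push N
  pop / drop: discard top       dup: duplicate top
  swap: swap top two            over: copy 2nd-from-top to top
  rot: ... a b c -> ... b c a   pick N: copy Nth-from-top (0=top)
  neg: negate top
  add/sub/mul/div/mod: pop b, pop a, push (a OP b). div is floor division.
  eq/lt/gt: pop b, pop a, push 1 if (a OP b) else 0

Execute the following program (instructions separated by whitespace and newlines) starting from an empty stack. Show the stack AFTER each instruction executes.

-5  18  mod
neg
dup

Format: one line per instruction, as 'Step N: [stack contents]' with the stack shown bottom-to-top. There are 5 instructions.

Step 1: [-5]
Step 2: [-5, 18]
Step 3: [13]
Step 4: [-13]
Step 5: [-13, -13]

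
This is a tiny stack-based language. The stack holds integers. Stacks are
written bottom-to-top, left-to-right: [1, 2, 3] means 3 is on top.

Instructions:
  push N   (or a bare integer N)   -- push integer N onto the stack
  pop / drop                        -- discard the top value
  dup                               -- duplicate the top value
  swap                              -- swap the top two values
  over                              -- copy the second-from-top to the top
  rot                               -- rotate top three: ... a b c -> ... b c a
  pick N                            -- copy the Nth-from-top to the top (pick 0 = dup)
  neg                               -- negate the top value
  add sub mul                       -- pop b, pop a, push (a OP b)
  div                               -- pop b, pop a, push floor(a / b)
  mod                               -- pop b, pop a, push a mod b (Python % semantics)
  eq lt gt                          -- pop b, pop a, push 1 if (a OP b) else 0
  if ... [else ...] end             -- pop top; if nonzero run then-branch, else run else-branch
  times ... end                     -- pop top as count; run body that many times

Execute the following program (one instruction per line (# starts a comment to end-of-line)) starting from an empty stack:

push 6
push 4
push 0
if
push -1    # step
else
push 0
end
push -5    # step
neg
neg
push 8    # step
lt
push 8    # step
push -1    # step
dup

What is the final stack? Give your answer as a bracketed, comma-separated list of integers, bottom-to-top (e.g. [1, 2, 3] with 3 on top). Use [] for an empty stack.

After 'push 6': [6]
After 'push 4': [6, 4]
After 'push 0': [6, 4, 0]
After 'if': [6, 4]
After 'push 0': [6, 4, 0]
After 'push -5': [6, 4, 0, -5]
After 'neg': [6, 4, 0, 5]
After 'neg': [6, 4, 0, -5]
After 'push 8': [6, 4, 0, -5, 8]
After 'lt': [6, 4, 0, 1]
After 'push 8': [6, 4, 0, 1, 8]
After 'push -1': [6, 4, 0, 1, 8, -1]
After 'dup': [6, 4, 0, 1, 8, -1, -1]

Answer: [6, 4, 0, 1, 8, -1, -1]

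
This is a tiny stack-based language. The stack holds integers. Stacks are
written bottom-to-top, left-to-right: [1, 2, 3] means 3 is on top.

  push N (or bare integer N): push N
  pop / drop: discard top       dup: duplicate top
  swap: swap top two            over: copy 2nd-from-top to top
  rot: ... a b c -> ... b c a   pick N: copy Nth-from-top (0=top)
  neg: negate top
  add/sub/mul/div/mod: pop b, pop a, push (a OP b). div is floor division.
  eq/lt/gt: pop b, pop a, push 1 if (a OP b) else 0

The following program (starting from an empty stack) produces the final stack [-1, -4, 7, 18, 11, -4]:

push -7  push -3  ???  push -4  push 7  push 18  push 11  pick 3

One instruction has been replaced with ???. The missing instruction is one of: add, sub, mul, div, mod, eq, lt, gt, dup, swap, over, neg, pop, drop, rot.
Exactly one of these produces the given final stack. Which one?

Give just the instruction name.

Answer: mod

Derivation:
Stack before ???: [-7, -3]
Stack after ???:  [-1]
The instruction that transforms [-7, -3] -> [-1] is: mod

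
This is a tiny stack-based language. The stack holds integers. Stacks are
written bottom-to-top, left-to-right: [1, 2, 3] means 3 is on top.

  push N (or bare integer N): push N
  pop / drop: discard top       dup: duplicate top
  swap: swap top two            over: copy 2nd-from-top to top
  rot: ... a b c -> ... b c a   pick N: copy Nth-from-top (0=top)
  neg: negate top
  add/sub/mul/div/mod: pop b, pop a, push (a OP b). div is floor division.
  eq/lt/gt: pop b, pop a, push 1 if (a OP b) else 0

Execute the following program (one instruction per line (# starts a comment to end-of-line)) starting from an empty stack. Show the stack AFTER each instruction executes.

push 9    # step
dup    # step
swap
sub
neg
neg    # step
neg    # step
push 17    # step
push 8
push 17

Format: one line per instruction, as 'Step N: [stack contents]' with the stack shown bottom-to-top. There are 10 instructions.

Step 1: [9]
Step 2: [9, 9]
Step 3: [9, 9]
Step 4: [0]
Step 5: [0]
Step 6: [0]
Step 7: [0]
Step 8: [0, 17]
Step 9: [0, 17, 8]
Step 10: [0, 17, 8, 17]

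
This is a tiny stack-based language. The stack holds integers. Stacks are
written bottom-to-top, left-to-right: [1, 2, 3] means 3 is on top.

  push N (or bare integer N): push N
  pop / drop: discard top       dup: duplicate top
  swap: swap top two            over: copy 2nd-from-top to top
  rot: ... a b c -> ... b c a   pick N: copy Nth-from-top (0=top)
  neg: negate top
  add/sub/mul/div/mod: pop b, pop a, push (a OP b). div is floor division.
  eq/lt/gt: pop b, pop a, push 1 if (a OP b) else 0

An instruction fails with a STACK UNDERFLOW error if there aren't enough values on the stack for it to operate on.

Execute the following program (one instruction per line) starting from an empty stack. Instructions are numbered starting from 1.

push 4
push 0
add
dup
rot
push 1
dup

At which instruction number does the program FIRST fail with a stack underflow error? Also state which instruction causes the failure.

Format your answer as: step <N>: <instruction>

Answer: step 5: rot

Derivation:
Step 1 ('push 4'): stack = [4], depth = 1
Step 2 ('push 0'): stack = [4, 0], depth = 2
Step 3 ('add'): stack = [4], depth = 1
Step 4 ('dup'): stack = [4, 4], depth = 2
Step 5 ('rot'): needs 3 value(s) but depth is 2 — STACK UNDERFLOW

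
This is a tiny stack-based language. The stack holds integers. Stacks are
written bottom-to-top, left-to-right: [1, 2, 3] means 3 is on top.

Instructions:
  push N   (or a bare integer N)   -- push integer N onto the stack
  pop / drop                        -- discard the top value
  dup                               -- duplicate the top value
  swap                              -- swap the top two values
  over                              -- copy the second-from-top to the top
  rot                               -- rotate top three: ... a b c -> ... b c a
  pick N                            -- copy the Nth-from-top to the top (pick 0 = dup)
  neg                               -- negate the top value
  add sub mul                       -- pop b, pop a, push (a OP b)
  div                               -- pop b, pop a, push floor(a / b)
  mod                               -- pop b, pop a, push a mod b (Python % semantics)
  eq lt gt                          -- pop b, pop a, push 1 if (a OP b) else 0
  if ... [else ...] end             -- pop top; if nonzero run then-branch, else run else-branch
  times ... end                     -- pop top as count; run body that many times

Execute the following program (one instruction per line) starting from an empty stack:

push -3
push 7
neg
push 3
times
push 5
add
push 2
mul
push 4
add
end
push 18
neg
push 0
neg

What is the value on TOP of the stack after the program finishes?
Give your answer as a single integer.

After 'push -3': [-3]
After 'push 7': [-3, 7]
After 'neg': [-3, -7]
After 'push 3': [-3, -7, 3]
After 'times': [-3, -7]
After 'push 5': [-3, -7, 5]
After 'add': [-3, -2]
After 'push 2': [-3, -2, 2]
After 'mul': [-3, -4]
After 'push 4': [-3, -4, 4]
  ...
After 'push 5': [-3, 14, 5]
After 'add': [-3, 19]
After 'push 2': [-3, 19, 2]
After 'mul': [-3, 38]
After 'push 4': [-3, 38, 4]
After 'add': [-3, 42]
After 'push 18': [-3, 42, 18]
After 'neg': [-3, 42, -18]
After 'push 0': [-3, 42, -18, 0]
After 'neg': [-3, 42, -18, 0]

Answer: 0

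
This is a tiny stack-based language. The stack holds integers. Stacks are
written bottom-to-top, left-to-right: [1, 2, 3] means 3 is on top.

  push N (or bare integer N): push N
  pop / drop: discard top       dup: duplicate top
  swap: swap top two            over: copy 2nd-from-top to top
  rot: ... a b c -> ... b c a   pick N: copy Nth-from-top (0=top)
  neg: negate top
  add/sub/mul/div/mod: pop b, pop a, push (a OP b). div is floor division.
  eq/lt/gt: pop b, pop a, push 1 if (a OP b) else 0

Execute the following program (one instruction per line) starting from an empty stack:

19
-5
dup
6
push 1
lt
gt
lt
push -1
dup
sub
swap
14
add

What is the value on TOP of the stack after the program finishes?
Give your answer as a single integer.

Answer: 15

Derivation:
After 'push 19': [19]
After 'push -5': [19, -5]
After 'dup': [19, -5, -5]
After 'push 6': [19, -5, -5, 6]
After 'push 1': [19, -5, -5, 6, 1]
After 'lt': [19, -5, -5, 0]
After 'gt': [19, -5, 0]
After 'lt': [19, 1]
After 'push -1': [19, 1, -1]
After 'dup': [19, 1, -1, -1]
After 'sub': [19, 1, 0]
After 'swap': [19, 0, 1]
After 'push 14': [19, 0, 1, 14]
After 'add': [19, 0, 15]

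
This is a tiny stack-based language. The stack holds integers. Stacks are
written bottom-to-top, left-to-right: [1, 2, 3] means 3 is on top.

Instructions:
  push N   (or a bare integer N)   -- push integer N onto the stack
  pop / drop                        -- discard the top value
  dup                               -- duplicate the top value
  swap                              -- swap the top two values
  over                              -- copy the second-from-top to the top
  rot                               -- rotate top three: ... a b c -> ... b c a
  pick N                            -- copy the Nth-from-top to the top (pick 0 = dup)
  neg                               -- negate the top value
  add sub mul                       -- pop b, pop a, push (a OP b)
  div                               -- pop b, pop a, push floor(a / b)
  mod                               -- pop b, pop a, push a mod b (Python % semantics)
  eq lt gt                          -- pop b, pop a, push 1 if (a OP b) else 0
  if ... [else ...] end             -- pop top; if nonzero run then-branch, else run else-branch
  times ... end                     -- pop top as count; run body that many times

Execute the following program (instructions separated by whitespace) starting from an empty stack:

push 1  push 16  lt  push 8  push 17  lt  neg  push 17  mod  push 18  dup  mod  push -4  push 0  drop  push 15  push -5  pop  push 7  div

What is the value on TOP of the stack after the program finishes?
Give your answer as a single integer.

After 'push 1': [1]
After 'push 16': [1, 16]
After 'lt': [1]
After 'push 8': [1, 8]
After 'push 17': [1, 8, 17]
After 'lt': [1, 1]
After 'neg': [1, -1]
After 'push 17': [1, -1, 17]
After 'mod': [1, 16]
After 'push 18': [1, 16, 18]
After 'dup': [1, 16, 18, 18]
After 'mod': [1, 16, 0]
After 'push -4': [1, 16, 0, -4]
After 'push 0': [1, 16, 0, -4, 0]
After 'drop': [1, 16, 0, -4]
After 'push 15': [1, 16, 0, -4, 15]
After 'push -5': [1, 16, 0, -4, 15, -5]
After 'pop': [1, 16, 0, -4, 15]
After 'push 7': [1, 16, 0, -4, 15, 7]
After 'div': [1, 16, 0, -4, 2]

Answer: 2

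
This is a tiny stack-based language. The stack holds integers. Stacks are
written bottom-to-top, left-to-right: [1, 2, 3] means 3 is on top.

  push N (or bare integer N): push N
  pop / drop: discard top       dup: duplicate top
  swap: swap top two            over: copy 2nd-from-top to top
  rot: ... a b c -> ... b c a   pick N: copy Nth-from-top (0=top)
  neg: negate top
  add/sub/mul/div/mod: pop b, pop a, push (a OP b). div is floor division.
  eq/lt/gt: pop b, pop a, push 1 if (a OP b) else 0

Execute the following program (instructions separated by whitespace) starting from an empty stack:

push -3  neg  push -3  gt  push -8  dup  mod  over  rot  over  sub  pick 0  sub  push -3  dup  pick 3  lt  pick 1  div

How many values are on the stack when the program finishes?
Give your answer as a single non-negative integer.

After 'push -3': stack = [-3] (depth 1)
After 'neg': stack = [3] (depth 1)
After 'push -3': stack = [3, -3] (depth 2)
After 'gt': stack = [1] (depth 1)
After 'push -8': stack = [1, -8] (depth 2)
After 'dup': stack = [1, -8, -8] (depth 3)
After 'mod': stack = [1, 0] (depth 2)
After 'over': stack = [1, 0, 1] (depth 3)
After 'rot': stack = [0, 1, 1] (depth 3)
After 'over': stack = [0, 1, 1, 1] (depth 4)
After 'sub': stack = [0, 1, 0] (depth 3)
After 'pick 0': stack = [0, 1, 0, 0] (depth 4)
After 'sub': stack = [0, 1, 0] (depth 3)
After 'push -3': stack = [0, 1, 0, -3] (depth 4)
After 'dup': stack = [0, 1, 0, -3, -3] (depth 5)
After 'pick 3': stack = [0, 1, 0, -3, -3, 1] (depth 6)
After 'lt': stack = [0, 1, 0, -3, 1] (depth 5)
After 'pick 1': stack = [0, 1, 0, -3, 1, -3] (depth 6)
After 'div': stack = [0, 1, 0, -3, -1] (depth 5)

Answer: 5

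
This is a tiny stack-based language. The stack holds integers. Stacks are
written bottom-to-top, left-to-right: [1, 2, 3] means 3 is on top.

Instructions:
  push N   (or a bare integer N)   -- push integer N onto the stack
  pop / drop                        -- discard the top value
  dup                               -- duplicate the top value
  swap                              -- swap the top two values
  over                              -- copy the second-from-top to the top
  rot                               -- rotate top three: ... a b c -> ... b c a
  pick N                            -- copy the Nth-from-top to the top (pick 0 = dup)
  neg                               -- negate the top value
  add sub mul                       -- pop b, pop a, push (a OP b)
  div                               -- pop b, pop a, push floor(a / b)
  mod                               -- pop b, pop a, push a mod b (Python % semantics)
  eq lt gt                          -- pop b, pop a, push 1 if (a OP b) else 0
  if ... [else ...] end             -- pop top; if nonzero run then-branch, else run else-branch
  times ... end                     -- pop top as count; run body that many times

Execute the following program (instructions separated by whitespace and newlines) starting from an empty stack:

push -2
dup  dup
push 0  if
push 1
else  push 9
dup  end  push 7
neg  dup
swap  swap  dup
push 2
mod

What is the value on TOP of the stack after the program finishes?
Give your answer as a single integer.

After 'push -2': [-2]
After 'dup': [-2, -2]
After 'dup': [-2, -2, -2]
After 'push 0': [-2, -2, -2, 0]
After 'if': [-2, -2, -2]
After 'push 9': [-2, -2, -2, 9]
After 'dup': [-2, -2, -2, 9, 9]
After 'push 7': [-2, -2, -2, 9, 9, 7]
After 'neg': [-2, -2, -2, 9, 9, -7]
After 'dup': [-2, -2, -2, 9, 9, -7, -7]
After 'swap': [-2, -2, -2, 9, 9, -7, -7]
After 'swap': [-2, -2, -2, 9, 9, -7, -7]
After 'dup': [-2, -2, -2, 9, 9, -7, -7, -7]
After 'push 2': [-2, -2, -2, 9, 9, -7, -7, -7, 2]
After 'mod': [-2, -2, -2, 9, 9, -7, -7, 1]

Answer: 1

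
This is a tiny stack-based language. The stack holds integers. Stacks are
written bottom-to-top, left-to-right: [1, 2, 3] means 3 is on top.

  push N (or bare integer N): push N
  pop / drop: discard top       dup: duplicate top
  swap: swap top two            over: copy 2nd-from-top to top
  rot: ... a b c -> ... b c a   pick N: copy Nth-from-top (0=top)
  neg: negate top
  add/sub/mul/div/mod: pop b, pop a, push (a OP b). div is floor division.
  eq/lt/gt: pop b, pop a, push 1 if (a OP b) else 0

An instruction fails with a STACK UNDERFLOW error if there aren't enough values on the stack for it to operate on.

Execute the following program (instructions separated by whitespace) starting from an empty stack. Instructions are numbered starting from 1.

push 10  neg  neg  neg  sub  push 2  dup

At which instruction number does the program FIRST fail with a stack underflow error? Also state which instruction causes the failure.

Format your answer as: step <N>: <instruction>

Step 1 ('push 10'): stack = [10], depth = 1
Step 2 ('neg'): stack = [-10], depth = 1
Step 3 ('neg'): stack = [10], depth = 1
Step 4 ('neg'): stack = [-10], depth = 1
Step 5 ('sub'): needs 2 value(s) but depth is 1 — STACK UNDERFLOW

Answer: step 5: sub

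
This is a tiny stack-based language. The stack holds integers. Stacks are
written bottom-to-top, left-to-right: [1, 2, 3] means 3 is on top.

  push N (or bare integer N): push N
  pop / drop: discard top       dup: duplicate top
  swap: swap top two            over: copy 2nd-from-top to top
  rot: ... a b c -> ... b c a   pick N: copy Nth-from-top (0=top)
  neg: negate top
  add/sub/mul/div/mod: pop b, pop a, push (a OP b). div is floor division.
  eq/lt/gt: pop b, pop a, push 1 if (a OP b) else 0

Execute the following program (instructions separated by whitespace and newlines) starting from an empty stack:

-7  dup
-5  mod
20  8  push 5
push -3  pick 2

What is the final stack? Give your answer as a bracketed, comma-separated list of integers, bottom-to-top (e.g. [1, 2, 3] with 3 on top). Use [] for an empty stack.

After 'push -7': [-7]
After 'dup': [-7, -7]
After 'push -5': [-7, -7, -5]
After 'mod': [-7, -2]
After 'push 20': [-7, -2, 20]
After 'push 8': [-7, -2, 20, 8]
After 'push 5': [-7, -2, 20, 8, 5]
After 'push -3': [-7, -2, 20, 8, 5, -3]
After 'pick 2': [-7, -2, 20, 8, 5, -3, 8]

Answer: [-7, -2, 20, 8, 5, -3, 8]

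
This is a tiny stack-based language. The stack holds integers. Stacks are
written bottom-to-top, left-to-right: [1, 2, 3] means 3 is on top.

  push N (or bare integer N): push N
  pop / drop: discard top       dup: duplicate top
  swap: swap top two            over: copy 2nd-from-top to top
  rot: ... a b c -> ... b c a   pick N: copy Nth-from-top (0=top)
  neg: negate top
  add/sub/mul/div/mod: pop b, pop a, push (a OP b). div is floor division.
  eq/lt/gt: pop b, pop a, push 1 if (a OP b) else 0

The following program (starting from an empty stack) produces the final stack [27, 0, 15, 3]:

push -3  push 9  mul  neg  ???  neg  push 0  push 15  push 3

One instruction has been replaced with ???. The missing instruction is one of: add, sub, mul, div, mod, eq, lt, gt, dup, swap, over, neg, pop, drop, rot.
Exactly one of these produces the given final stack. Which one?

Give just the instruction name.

Stack before ???: [27]
Stack after ???:  [-27]
The instruction that transforms [27] -> [-27] is: neg

Answer: neg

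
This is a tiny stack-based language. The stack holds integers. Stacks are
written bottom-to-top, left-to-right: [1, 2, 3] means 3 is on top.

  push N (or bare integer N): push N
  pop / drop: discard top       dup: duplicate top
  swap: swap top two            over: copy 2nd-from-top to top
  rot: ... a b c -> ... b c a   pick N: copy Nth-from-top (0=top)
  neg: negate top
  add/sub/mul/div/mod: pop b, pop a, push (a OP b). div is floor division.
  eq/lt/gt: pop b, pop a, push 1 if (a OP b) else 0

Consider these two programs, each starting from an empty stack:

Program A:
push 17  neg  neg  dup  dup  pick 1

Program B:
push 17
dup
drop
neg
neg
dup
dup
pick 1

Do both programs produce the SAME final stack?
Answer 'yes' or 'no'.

Answer: yes

Derivation:
Program A trace:
  After 'push 17': [17]
  After 'neg': [-17]
  After 'neg': [17]
  After 'dup': [17, 17]
  After 'dup': [17, 17, 17]
  After 'pick 1': [17, 17, 17, 17]
Program A final stack: [17, 17, 17, 17]

Program B trace:
  After 'push 17': [17]
  After 'dup': [17, 17]
  After 'drop': [17]
  After 'neg': [-17]
  After 'neg': [17]
  After 'dup': [17, 17]
  After 'dup': [17, 17, 17]
  After 'pick 1': [17, 17, 17, 17]
Program B final stack: [17, 17, 17, 17]
Same: yes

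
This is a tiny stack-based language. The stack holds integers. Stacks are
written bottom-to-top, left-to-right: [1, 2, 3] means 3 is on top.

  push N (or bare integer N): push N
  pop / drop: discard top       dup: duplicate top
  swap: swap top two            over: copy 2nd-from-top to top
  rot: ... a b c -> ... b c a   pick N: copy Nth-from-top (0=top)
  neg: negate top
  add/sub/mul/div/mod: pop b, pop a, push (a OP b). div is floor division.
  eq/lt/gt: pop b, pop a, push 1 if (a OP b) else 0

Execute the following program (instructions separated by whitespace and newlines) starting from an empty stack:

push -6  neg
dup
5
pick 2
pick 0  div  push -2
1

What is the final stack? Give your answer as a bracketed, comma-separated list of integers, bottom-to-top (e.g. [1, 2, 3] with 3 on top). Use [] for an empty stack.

Answer: [6, 6, 5, 1, -2, 1]

Derivation:
After 'push -6': [-6]
After 'neg': [6]
After 'dup': [6, 6]
After 'push 5': [6, 6, 5]
After 'pick 2': [6, 6, 5, 6]
After 'pick 0': [6, 6, 5, 6, 6]
After 'div': [6, 6, 5, 1]
After 'push -2': [6, 6, 5, 1, -2]
After 'push 1': [6, 6, 5, 1, -2, 1]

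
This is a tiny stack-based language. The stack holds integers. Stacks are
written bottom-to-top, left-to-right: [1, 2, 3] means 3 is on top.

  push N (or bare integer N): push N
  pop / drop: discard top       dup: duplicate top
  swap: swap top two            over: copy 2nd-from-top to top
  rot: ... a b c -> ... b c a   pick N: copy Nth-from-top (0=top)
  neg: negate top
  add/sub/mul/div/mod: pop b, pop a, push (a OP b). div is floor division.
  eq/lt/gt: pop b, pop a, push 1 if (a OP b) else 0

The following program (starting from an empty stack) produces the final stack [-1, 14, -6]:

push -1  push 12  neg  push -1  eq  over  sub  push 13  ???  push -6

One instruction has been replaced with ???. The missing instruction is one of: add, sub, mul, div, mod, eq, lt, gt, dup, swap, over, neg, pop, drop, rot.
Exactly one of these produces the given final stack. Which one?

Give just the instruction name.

Answer: add

Derivation:
Stack before ???: [-1, 1, 13]
Stack after ???:  [-1, 14]
The instruction that transforms [-1, 1, 13] -> [-1, 14] is: add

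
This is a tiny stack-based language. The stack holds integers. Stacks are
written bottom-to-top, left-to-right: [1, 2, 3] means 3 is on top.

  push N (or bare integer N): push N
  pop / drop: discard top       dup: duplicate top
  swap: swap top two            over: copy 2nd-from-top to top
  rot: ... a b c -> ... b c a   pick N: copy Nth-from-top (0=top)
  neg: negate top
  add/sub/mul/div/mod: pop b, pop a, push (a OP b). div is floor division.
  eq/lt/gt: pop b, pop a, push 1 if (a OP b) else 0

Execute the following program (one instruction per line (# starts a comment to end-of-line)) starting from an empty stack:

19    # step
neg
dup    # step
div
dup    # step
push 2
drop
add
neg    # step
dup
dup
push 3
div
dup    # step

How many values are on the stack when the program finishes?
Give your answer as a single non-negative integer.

Answer: 4

Derivation:
After 'push 19': stack = [19] (depth 1)
After 'neg': stack = [-19] (depth 1)
After 'dup': stack = [-19, -19] (depth 2)
After 'div': stack = [1] (depth 1)
After 'dup': stack = [1, 1] (depth 2)
After 'push 2': stack = [1, 1, 2] (depth 3)
After 'drop': stack = [1, 1] (depth 2)
After 'add': stack = [2] (depth 1)
After 'neg': stack = [-2] (depth 1)
After 'dup': stack = [-2, -2] (depth 2)
After 'dup': stack = [-2, -2, -2] (depth 3)
After 'push 3': stack = [-2, -2, -2, 3] (depth 4)
After 'div': stack = [-2, -2, -1] (depth 3)
After 'dup': stack = [-2, -2, -1, -1] (depth 4)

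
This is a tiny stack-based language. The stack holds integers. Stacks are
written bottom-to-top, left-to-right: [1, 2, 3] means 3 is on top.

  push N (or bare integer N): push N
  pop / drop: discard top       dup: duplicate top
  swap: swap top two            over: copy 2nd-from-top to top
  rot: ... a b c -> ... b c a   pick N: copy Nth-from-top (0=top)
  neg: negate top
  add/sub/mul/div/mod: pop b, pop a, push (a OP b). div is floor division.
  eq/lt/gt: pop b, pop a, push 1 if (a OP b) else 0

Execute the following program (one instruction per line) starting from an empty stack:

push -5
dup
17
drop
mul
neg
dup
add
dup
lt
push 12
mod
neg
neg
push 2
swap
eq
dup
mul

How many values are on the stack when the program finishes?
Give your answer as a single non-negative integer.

Answer: 1

Derivation:
After 'push -5': stack = [-5] (depth 1)
After 'dup': stack = [-5, -5] (depth 2)
After 'push 17': stack = [-5, -5, 17] (depth 3)
After 'drop': stack = [-5, -5] (depth 2)
After 'mul': stack = [25] (depth 1)
After 'neg': stack = [-25] (depth 1)
After 'dup': stack = [-25, -25] (depth 2)
After 'add': stack = [-50] (depth 1)
After 'dup': stack = [-50, -50] (depth 2)
After 'lt': stack = [0] (depth 1)
After 'push 12': stack = [0, 12] (depth 2)
After 'mod': stack = [0] (depth 1)
After 'neg': stack = [0] (depth 1)
After 'neg': stack = [0] (depth 1)
After 'push 2': stack = [0, 2] (depth 2)
After 'swap': stack = [2, 0] (depth 2)
After 'eq': stack = [0] (depth 1)
After 'dup': stack = [0, 0] (depth 2)
After 'mul': stack = [0] (depth 1)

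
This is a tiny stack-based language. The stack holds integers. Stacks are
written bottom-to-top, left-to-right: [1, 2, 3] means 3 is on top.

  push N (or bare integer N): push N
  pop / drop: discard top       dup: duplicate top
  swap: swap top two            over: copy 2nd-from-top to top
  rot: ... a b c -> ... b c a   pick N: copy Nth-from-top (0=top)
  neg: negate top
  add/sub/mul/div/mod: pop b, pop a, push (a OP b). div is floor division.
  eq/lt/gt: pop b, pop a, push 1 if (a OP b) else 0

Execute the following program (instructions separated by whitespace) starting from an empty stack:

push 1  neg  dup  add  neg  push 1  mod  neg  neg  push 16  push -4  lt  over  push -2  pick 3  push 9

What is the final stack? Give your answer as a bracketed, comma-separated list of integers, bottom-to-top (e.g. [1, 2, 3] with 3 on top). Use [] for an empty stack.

After 'push 1': [1]
After 'neg': [-1]
After 'dup': [-1, -1]
After 'add': [-2]
After 'neg': [2]
After 'push 1': [2, 1]
After 'mod': [0]
After 'neg': [0]
After 'neg': [0]
After 'push 16': [0, 16]
After 'push -4': [0, 16, -4]
After 'lt': [0, 0]
After 'over': [0, 0, 0]
After 'push -2': [0, 0, 0, -2]
After 'pick 3': [0, 0, 0, -2, 0]
After 'push 9': [0, 0, 0, -2, 0, 9]

Answer: [0, 0, 0, -2, 0, 9]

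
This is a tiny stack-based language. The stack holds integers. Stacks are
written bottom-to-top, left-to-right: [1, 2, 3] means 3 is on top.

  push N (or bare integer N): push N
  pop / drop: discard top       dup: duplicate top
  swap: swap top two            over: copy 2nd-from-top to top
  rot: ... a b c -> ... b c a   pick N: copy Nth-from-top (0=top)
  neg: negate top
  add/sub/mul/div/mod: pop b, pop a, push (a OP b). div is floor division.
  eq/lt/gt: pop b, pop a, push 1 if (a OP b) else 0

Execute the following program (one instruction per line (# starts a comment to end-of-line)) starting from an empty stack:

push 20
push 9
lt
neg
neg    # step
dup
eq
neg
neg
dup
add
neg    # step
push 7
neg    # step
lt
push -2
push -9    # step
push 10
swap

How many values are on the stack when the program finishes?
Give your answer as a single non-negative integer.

Answer: 4

Derivation:
After 'push 20': stack = [20] (depth 1)
After 'push 9': stack = [20, 9] (depth 2)
After 'lt': stack = [0] (depth 1)
After 'neg': stack = [0] (depth 1)
After 'neg': stack = [0] (depth 1)
After 'dup': stack = [0, 0] (depth 2)
After 'eq': stack = [1] (depth 1)
After 'neg': stack = [-1] (depth 1)
After 'neg': stack = [1] (depth 1)
After 'dup': stack = [1, 1] (depth 2)
After 'add': stack = [2] (depth 1)
After 'neg': stack = [-2] (depth 1)
After 'push 7': stack = [-2, 7] (depth 2)
After 'neg': stack = [-2, -7] (depth 2)
After 'lt': stack = [0] (depth 1)
After 'push -2': stack = [0, -2] (depth 2)
After 'push -9': stack = [0, -2, -9] (depth 3)
After 'push 10': stack = [0, -2, -9, 10] (depth 4)
After 'swap': stack = [0, -2, 10, -9] (depth 4)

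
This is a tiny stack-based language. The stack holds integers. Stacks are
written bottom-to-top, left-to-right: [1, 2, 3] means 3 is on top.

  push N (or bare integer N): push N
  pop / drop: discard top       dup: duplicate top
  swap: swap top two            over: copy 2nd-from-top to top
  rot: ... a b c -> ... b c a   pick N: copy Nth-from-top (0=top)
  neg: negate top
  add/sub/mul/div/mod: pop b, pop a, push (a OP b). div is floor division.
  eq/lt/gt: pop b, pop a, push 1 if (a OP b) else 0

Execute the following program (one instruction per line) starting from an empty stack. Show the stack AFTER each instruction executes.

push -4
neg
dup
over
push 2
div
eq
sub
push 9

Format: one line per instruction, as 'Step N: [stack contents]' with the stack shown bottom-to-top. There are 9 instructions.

Step 1: [-4]
Step 2: [4]
Step 3: [4, 4]
Step 4: [4, 4, 4]
Step 5: [4, 4, 4, 2]
Step 6: [4, 4, 2]
Step 7: [4, 0]
Step 8: [4]
Step 9: [4, 9]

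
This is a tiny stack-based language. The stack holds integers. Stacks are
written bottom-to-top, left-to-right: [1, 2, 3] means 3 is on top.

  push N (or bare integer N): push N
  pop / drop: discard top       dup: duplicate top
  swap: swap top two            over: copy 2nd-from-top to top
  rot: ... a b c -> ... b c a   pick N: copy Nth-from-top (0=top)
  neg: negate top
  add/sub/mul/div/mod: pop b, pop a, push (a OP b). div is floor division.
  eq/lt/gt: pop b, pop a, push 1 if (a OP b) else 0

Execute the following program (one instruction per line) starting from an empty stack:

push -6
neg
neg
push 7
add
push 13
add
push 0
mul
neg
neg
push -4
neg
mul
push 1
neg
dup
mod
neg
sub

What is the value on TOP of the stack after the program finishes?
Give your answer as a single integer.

After 'push -6': [-6]
After 'neg': [6]
After 'neg': [-6]
After 'push 7': [-6, 7]
After 'add': [1]
After 'push 13': [1, 13]
After 'add': [14]
After 'push 0': [14, 0]
After 'mul': [0]
After 'neg': [0]
After 'neg': [0]
After 'push -4': [0, -4]
After 'neg': [0, 4]
After 'mul': [0]
After 'push 1': [0, 1]
After 'neg': [0, -1]
After 'dup': [0, -1, -1]
After 'mod': [0, 0]
After 'neg': [0, 0]
After 'sub': [0]

Answer: 0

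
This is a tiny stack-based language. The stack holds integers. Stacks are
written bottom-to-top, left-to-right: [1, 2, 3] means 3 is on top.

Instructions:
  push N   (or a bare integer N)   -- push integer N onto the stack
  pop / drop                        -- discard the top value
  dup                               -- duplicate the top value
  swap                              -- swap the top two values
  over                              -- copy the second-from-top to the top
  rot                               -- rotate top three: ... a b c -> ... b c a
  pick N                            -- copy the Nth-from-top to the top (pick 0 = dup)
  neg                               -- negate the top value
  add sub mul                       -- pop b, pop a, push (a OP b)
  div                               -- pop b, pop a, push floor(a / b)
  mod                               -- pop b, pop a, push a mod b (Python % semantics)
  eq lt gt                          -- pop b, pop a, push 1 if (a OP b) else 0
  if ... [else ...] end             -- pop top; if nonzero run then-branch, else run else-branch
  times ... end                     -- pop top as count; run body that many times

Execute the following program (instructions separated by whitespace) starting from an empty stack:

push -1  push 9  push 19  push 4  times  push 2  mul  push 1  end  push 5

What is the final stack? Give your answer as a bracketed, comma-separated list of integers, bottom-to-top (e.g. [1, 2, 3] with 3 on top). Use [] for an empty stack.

Answer: [-1, 9, 38, 2, 2, 2, 1, 5]

Derivation:
After 'push -1': [-1]
After 'push 9': [-1, 9]
After 'push 19': [-1, 9, 19]
After 'push 4': [-1, 9, 19, 4]
After 'times': [-1, 9, 19]
After 'push 2': [-1, 9, 19, 2]
After 'mul': [-1, 9, 38]
After 'push 1': [-1, 9, 38, 1]
After 'push 2': [-1, 9, 38, 1, 2]
After 'mul': [-1, 9, 38, 2]
After 'push 1': [-1, 9, 38, 2, 1]
After 'push 2': [-1, 9, 38, 2, 1, 2]
After 'mul': [-1, 9, 38, 2, 2]
After 'push 1': [-1, 9, 38, 2, 2, 1]
After 'push 2': [-1, 9, 38, 2, 2, 1, 2]
After 'mul': [-1, 9, 38, 2, 2, 2]
After 'push 1': [-1, 9, 38, 2, 2, 2, 1]
After 'push 5': [-1, 9, 38, 2, 2, 2, 1, 5]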